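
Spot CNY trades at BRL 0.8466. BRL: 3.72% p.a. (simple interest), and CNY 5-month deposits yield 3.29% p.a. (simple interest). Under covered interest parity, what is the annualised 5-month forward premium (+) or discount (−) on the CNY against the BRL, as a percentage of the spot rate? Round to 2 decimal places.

T = 5/12 years.
No-arbitrage forward: 0.8466 × 1.015500 / 1.0137083 = 0.8480963 BRL/CNY.
Annualised premium = (F − S)/S × (1/T) = (0.8480963 − 0.8466)/0.8466 ÷ (5/12) = 0.42%.

+0.42%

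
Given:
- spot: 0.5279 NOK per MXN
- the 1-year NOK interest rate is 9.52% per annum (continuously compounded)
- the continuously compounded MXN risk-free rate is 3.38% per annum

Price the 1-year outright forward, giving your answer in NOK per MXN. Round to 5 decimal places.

T = 1 year.
NOK growth factor: e^(0.0952×1) = 1.0998788.
MXN accumulates by e^(0.0338×1) = 1.0343777.
Forward (NOK per MXN) = 0.5279 × 1.0998788 / 1.0343777 = 0.5613288.

0.56133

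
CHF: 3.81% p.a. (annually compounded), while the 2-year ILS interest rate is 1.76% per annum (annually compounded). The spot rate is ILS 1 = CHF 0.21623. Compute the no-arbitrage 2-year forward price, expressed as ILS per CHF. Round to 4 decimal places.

4.4439

T = 2 years.
CHF accumulates by (1 + 0.0381)^2 = 1.0776516.
Growth of 1 ILS over T: (1 + 0.0176)^2 = 1.0355098.
Forward (CHF per ILS) = 0.21623 × 1.0776516 / 1.0355098 = 0.2250298.
Quoted the other way: 1/0.2250298 = 4.4439 ILS per CHF.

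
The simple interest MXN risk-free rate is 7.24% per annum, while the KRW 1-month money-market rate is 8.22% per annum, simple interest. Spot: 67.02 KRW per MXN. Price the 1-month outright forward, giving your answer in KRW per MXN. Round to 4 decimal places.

67.0744

T = 1/12 years.
Growth of 1 KRW over T: 1 + 0.0822×1/12 = 1.006850.
MXN accumulates by 1 + 0.0724×1/12 = 1.00603333.
So F = 67.02 × 1.006850 / 1.00603333 = 67.074405 (KRW/MXN).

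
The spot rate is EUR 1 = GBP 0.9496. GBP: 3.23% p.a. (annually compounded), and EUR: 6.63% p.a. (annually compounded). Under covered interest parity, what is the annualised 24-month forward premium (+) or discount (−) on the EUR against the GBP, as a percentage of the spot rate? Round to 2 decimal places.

-3.14%

T = 2 years.
No-arbitrage forward: 0.9496 × 1.0656433 / 1.1369957 = 0.8900077 GBP/EUR.
(F − S)/S ÷ T = (0.8900077 − 0.9496)/0.9496/2 = -0.031378 → -3.14%.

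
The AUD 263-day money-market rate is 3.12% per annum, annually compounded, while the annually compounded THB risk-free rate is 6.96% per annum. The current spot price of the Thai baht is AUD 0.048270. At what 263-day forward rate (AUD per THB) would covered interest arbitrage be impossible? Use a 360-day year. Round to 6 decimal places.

T = 263/360 years.
AUD growth factor: (1 + 0.0312)^(263/360) = 1.0226988.
Growth of 1 THB over T: (1 + 0.0696)^(263/360) = 1.0503834.
CIP: F = S · (grow AUD)/(grow THB) = 0.04827 × 1.0226988/1.0503834 = 0.04699776 AUD per THB.

0.046998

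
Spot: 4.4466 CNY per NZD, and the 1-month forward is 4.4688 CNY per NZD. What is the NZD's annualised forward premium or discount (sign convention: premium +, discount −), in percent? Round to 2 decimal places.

T = 1/12 years.
Period premium: (4.4688 − 4.4466)/4.4466 = 0.0049926.
×(1/T) gives 5.99% p.a.

+5.99%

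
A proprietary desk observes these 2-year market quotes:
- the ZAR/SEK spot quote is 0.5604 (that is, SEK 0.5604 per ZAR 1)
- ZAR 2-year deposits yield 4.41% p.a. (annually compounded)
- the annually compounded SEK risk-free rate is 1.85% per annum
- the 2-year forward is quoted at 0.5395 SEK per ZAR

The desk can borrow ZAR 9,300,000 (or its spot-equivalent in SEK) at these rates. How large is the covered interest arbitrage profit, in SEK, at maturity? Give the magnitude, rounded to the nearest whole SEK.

SEK 63,301

T = 2 years.
Route A — deposit ZAR, sell forward: 9,300,000 × 1.09014481 × 0.5395 = SEK 5,469,638.06.
Route B — convert at spot, deposit SEK: 9,300,000 × 0.5604 × 1.03734225 = SEK 5,406,337.35.
The quoted forward overvalues ZAR, so borrow SEK, buy ZAR at spot, deposit the ZAR at 4.41%, and sell the proceeds forward at 0.5395.
Profit = 5,469,638.06 − 5,406,337.35 = SEK 63,301.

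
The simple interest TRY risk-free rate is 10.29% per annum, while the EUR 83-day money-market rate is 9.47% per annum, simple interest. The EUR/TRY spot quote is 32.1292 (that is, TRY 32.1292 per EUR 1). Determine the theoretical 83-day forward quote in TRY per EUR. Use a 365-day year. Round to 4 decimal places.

32.1878

T = 83/365 years.
TRY growth factor: 1 + 0.1029×83/365 = 1.02339918.
EUR growth factor: 1 + 0.0947×83/365 = 1.02153452.
Forward (TRY per EUR) = 32.1292 × 1.02339918 / 1.02153452 = 32.187847.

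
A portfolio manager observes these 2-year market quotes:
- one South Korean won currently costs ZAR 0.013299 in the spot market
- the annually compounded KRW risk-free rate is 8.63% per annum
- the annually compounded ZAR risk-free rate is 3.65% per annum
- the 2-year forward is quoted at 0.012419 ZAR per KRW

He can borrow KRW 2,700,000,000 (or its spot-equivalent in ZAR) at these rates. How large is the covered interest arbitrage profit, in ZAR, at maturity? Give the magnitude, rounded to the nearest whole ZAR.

T = 2 years.
Route A — deposit KRW, sell forward: 2,700,000,000 × 1.18004769 × 0.012419 = ZAR 39,568,533.11.
Route B — convert at spot, deposit ZAR: 2,700,000,000 × 0.013299 × 1.07433225 = ZAR 38,576,370.40.
The quoted forward overvalues KRW, so borrow ZAR, buy KRW at spot, deposit the KRW at 8.63%, and sell the proceeds forward at 0.012419.
Arbitrage profit = |39,568,533.11 − 38,576,370.40| = ZAR 992,163.

ZAR 992,163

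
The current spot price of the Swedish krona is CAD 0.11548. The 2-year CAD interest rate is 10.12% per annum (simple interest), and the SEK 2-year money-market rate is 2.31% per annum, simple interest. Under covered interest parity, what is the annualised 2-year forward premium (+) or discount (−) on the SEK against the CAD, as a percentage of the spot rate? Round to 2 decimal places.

T = 2 years.
CIP forward (CAD per SEK) = 0.11548 × 1.202400/1.046200 = 0.13272142.
Annualised premium = (F − S)/S × (1/T) = (0.13272142 − 0.11548)/0.11548 ÷ 2 = 7.47%.

+7.47%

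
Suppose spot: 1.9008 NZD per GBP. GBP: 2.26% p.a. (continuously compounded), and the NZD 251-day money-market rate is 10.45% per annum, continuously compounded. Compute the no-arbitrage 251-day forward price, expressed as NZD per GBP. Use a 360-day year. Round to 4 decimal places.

2.0125

T = 251/360 years.
NZD accumulates by e^(0.1045×251/360) = 1.0755796.
GBP accumulates by e^(0.0226×251/360) = 1.015882.
Forward (NZD per GBP) = 1.9008 × 1.0755796 / 1.015882 = 2.012499.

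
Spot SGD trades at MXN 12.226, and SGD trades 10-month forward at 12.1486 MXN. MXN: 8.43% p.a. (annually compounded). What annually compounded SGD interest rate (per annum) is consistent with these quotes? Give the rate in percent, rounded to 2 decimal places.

9.26%

T = 10/12 years.
CIP gives F = S · g_MXN/g_SGD, so g_MXN/g_SGD = 12.1486/12.226 = 0.9936692.
MXN growth factor: (1 + 0.0843)^(10/12) = 1.069772.
That pins the SGD growth at 1.0765877.
Annualise: 1.0765877^(12/10) − 1 = 0.092595 = 9.26%.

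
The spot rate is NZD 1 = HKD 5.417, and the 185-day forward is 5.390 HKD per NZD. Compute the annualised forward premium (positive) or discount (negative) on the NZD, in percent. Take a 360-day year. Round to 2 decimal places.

T = 185/360 years.
NZD trades forward at -0.49843% vs spot over the period.
Annualise by dividing by T: -0.0049843 / (185/360) = -0.009699 → -0.97%.

-0.97%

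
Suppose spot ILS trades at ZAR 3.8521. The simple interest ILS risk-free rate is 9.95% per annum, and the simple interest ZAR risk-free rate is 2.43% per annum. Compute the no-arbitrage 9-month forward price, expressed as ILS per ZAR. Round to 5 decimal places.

0.27398

T = 9/12 years.
Growth of 1 ZAR over T: 1 + 0.0243×9/12 = 1.018225.
Growth of 1 ILS over T: 1 + 0.0995×9/12 = 1.074625.
Forward (ZAR per ILS) = 3.8521 × 1.018225 / 1.074625 = 3.649929.
Invert for ILS per ZAR: 1 / 3.649929 = 0.27398.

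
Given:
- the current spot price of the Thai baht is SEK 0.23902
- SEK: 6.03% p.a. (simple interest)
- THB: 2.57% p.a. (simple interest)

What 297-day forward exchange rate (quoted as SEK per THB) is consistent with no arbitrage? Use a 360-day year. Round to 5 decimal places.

0.24570

T = 297/360 years.
SEK growth factor: 1 + 0.0603×297/360 = 1.0497475.
THB accumulates by 1 + 0.0257×297/360 = 1.0212025.
CIP: F = S · (grow SEK)/(grow THB) = 0.23902 × 1.0497475/1.0212025 = 0.2457012 SEK per THB.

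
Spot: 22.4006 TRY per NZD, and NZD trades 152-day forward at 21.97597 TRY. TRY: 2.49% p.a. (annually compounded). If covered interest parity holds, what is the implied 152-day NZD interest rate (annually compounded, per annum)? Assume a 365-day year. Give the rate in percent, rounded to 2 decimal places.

T = 152/365 years.
F/S = 21.97597/22.4006 = 0.9810438 = (growth of TRY) / (growth of NZD).
TRY growth factor: (1 + 0.0249)^(152/365) = 1.010295.
Hence g_NZD = 1.0298164.
Annualise: 1.0298164^(365/152) − 1 = 0.073100 = 7.31%.

7.31%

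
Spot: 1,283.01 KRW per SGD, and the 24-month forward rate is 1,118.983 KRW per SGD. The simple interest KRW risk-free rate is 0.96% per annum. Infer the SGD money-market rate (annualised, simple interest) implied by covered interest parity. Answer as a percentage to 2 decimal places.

8.43%

T = 2 years.
CIP gives F = S · g_KRW/g_SGD, so g_KRW/g_SGD = 1118.983/1283.01 = 0.8721545.
KRW growth factor: 1 + 0.0096×2 = 1.019200.
Hence g_SGD = 1.1686003.
(1.1686003 − 1)/T = 0.084300, i.e. 8.43%.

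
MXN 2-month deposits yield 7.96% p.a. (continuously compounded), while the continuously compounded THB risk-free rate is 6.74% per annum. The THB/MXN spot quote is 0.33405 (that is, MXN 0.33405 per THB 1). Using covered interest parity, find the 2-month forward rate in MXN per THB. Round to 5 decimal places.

T = 2/12 years.
Growth of 1 MXN over T: e^(0.0796×2/12) = 1.0133551.
Growth of 1 THB over T: e^(0.0674×2/12) = 1.0112967.
CIP: F = S · (grow MXN)/(grow THB) = 0.33405 × 1.0133551/1.0112967 = 0.3347299 MXN per THB.

0.33473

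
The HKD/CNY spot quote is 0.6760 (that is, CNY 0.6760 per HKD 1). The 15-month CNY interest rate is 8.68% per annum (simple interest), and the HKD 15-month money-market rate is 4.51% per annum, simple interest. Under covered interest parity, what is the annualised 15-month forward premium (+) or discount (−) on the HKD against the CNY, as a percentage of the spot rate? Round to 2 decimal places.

+3.95%

T = 15/12 years.
No-arbitrage forward: 0.676 × 1.108500 / 1.056375 = 0.7093561 CNY/HKD.
Annualised premium = (F − S)/S × (1/T) = (0.7093561 − 0.676)/0.676 ÷ (15/12) = 3.95%.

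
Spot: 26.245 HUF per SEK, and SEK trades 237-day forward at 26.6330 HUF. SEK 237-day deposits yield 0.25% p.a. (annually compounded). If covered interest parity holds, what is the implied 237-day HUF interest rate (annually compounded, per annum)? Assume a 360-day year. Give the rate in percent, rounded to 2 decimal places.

T = 237/360 years.
By CIP, F/S equals the HUF-to-SEK growth ratio: 26.633/26.245 = 1.0147838.
The SEK side grows by (1 + 0.0025)^(237/360) = 1.0016451.
That pins the HUF growth at 1.0164532.
r = 1.0164532^(360/237) − 1 = 0.025099 → 2.51%.

2.51%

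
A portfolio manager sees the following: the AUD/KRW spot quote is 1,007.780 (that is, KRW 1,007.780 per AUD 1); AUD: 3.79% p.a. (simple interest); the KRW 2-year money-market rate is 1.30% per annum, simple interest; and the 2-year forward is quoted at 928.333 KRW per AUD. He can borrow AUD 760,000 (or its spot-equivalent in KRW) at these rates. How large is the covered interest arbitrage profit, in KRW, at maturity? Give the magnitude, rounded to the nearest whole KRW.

T = 2 years.
Invest the AUD and cover forward: 760,000 × 1.075800 × 928.333 = KRW 759,012,487.46.
Convert at spot and invest in KRW: 760,000 × 1007.780 × 1.026000 = KRW 785,826,532.80.
The quoted forward undervalues AUD, so borrow AUD, convert to KRW at spot, deposit the KRW at 1.30%, and buy AUD forward at 928.333 to cover the loan.
Arbitrage profit = |759,012,487.46 − 785,826,532.80| = KRW 26,814,045.

KRW 26,814,045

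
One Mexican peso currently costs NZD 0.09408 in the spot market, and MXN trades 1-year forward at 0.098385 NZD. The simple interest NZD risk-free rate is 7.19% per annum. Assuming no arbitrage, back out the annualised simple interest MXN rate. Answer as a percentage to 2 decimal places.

2.50%

T = 1 year.
F/S = 0.098385/0.09408 = 1.0457589 = (growth of NZD) / (growth of MXN).
The NZD side grows by 1 + 0.0719×1 = 1.071900.
Hence g_MXN = 1.0249973.
r = (1.0249973 − 1)/1 = 0.024997 → 2.50%.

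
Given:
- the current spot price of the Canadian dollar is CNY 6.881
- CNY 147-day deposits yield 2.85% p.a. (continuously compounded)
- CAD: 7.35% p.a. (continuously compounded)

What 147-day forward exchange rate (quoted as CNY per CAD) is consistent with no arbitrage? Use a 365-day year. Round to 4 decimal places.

6.7574

T = 147/365 years.
CNY accumulates by e^(0.0285×147/365) = 1.0115442.
CAD accumulates by e^(0.0735×147/365) = 1.0300438.
Forward (CNY per CAD) = 6.881 × 1.0115442 / 1.0300438 = 6.757417.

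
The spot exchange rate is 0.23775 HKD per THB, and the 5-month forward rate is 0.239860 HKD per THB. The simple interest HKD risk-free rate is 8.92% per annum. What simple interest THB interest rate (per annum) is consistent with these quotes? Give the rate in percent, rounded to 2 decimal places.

T = 5/12 years.
CIP gives F = S · g_HKD/g_THB, so g_HKD/g_THB = 0.23986/0.23775 = 1.0088749.
The HKD side grows by 1 + 0.0892×5/12 = 1.0371667.
That pins the THB growth at 1.0280429.
(1.0280429 − 1)/T = 0.067303, i.e. 6.73%.

6.73%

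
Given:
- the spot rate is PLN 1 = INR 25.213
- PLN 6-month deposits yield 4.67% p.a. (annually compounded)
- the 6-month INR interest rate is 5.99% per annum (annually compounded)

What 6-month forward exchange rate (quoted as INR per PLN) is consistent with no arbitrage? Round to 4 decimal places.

25.3715

T = 6/12 years.
INR growth factor: (1 + 0.0599)^(6/12) = 1.02951445.
PLN accumulates by (1 + 0.0467)^(6/12) = 1.02308357.
CIP: F = S · (grow INR)/(grow PLN) = 25.213 × 1.02951445/1.02308357 = 25.371483 INR per PLN.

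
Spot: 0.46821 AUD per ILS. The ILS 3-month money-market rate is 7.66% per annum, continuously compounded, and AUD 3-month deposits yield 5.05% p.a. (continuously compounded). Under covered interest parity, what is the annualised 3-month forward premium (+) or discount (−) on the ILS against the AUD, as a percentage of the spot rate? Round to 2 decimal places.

-2.60%

T = 3/12 years.
CIP forward (AUD per ILS) = 0.46821 × 1.012705/1.0193345 = 0.46516488.
(F − S)/S ÷ T = (0.46516488 − 0.46821)/0.46821/(3/12) = -0.026015 → -2.60%.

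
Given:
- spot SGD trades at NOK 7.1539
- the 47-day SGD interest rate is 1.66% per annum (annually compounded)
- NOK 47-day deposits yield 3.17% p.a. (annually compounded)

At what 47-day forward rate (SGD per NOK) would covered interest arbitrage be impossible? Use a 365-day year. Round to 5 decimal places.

T = 47/365 years.
NOK growth factor: (1 + 0.0317)^(47/365) = 1.0040266.
SGD growth factor: (1 + 0.0166)^(47/365) = 1.0021222.
Forward (NOK per SGD) = 7.1539 × 1.0040266 / 1.0021222 = 7.167495.
Quoted the other way: 1/7.167495 = 0.13952 SGD per NOK.

0.13952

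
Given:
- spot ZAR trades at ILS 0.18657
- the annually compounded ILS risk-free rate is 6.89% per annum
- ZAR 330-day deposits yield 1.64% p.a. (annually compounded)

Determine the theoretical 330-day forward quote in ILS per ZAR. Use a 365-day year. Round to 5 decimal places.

T = 330/365 years.
ILS growth factor: (1 + 0.0689)^(330/365) = 1.0620924.
ZAR accumulates by (1 + 0.0164)^(330/365) = 1.0148158.
So F = 0.18657 × 1.0620924 / 1.0148158 = 0.1952616 (ILS/ZAR).

0.19526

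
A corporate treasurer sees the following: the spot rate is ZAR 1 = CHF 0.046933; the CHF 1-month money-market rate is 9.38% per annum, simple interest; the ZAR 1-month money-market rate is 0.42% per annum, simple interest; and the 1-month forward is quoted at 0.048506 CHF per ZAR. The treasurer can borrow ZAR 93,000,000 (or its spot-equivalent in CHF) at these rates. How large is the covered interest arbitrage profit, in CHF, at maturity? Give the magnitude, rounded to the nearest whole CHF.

T = 1/12 years.
Invest the ZAR and cover forward: 93,000,000 × 1.000350 × 0.048506 = CHF 4,512,636.87.
Convert at spot and invest in CHF: 93,000,000 × 0.046933 × 1.007816667 = CHF 4,398,886.95.
The quoted forward overvalues ZAR, so borrow CHF, buy ZAR at spot, deposit the ZAR at 0.42%, and sell the proceeds forward at 0.048506.
The gap between the two covered legs is CHF 113,750.

CHF 113,750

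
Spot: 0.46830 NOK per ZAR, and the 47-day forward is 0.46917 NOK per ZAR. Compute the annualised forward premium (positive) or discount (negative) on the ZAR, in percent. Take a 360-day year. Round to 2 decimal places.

+1.42%

T = 47/360 years.
ZAR trades forward at +0.18578% vs spot over the period.
Annualise by dividing by T: 0.0018578 / (47/360) = 0.014230 → 1.42%.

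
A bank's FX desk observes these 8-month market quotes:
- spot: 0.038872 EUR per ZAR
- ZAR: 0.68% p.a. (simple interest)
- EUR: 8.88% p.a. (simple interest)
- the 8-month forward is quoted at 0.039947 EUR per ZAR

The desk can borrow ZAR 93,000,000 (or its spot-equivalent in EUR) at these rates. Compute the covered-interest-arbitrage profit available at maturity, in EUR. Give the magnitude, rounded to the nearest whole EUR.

EUR 97,197

T = 8/12 years.
Keep in ZAR, deliver into the forward: 93,000,000·1.004533333·0.039947 = EUR 3,731,912.65.
Swap to EUR now, deposit: 93,000,000·0.038872·1.059200 = EUR 3,829,109.68.
The quoted forward undervalues ZAR, so borrow ZAR, convert to EUR at spot, deposit the EUR at 8.88%, and buy ZAR forward at 0.039947 to cover the loan.
The gap between the two covered legs is EUR 97,197.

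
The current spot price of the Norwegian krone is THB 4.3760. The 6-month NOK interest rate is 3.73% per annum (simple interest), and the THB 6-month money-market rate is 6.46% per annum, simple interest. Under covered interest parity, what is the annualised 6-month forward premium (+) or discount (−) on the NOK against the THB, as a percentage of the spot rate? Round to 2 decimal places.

+2.68%

T = 6/12 years.
CIP forward (THB per NOK) = 4.376 × 1.032300/1.018650 = 4.4346388.
(F − S)/S ÷ T = (4.4346388 − 4.376)/4.376/(6/12) = 0.026800 → 2.68%.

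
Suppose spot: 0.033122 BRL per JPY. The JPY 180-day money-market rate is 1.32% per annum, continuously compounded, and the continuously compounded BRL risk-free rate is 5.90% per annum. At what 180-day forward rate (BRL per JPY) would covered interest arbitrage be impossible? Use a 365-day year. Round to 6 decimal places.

0.033879

T = 180/365 years.
BRL accumulates by e^(0.0590×180/365) = 1.0295233.
JPY accumulates by e^(0.0132×180/365) = 1.0065308.
So F = 0.033122 × 1.0295233 / 1.0065308 = 0.03387862 (BRL/JPY).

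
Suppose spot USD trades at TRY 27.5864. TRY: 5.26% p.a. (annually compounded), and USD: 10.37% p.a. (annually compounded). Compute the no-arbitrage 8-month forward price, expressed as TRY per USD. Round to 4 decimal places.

26.7282

T = 8/12 years.
TRY accumulates by (1 + 0.0526)^(8/12) = 1.03476622.
USD accumulates by (1 + 0.1037)^(8/12) = 1.06799043.
So F = 27.5864 × 1.03476622 / 1.06799043 = 26.728212 (TRY/USD).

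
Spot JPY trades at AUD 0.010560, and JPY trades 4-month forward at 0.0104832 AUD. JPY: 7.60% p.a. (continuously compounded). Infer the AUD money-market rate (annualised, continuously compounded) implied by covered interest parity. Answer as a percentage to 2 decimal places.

T = 4/12 years.
By CIP, F/S equals the AUD-to-JPY growth ratio: 0.0104832/0.01056 = 0.9927273.
JPY growth factor: e^(0.0760×4/12) = 1.0256569.
So the AUD growth factor = 1.0181976.
Take logs: ln 1.0181976 / (4/12) = 0.054102, so 5.41%.

5.41%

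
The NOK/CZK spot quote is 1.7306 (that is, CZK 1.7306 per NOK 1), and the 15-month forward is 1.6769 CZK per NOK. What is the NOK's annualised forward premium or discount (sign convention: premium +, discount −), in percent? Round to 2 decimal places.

T = 15/12 years.
NOK trades forward at -3.10297% vs spot over the period.
×(1/T) gives -2.48% p.a.

-2.48%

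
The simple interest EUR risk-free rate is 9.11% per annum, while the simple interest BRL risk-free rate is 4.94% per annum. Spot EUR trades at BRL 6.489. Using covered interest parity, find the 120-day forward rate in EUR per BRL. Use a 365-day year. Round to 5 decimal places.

T = 120/365 years.
BRL growth factor: 1 + 0.0494×120/365 = 1.0162411.
Growth of 1 EUR over T: 1 + 0.0911×120/365 = 1.0299507.
Forward (BRL per EUR) = 6.489 × 1.0162411 / 1.0299507 = 6.402625.
Invert for EUR per BRL: 1 / 6.402625 = 0.15619.

0.15619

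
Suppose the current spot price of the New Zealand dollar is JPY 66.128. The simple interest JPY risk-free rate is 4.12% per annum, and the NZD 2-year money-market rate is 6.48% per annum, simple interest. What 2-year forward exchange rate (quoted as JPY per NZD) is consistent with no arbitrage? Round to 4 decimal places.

63.3649

T = 2 years.
Growth of 1 JPY over T: 1 + 0.0412×2 = 1.082400.
NZD growth factor: 1 + 0.0648×2 = 1.129600.
So F = 66.128 × 1.082400 / 1.129600 = 63.364861 (JPY/NZD).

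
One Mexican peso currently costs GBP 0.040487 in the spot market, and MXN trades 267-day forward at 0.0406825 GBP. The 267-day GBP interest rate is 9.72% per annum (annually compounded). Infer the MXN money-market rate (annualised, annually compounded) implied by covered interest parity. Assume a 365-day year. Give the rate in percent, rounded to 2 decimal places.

T = 267/365 years.
CIP gives F = S · g_GBP/g_MXN, so g_GBP/g_MXN = 0.0406825/0.040487 = 1.0048287.
The GBP side grows by (1 + 0.0972)^(267/365) = 1.0702108.
Hence g_MXN = 1.0650679.
r = 1.0650679^(365/267) − 1 = 0.089998 → 9.00%.

9.00%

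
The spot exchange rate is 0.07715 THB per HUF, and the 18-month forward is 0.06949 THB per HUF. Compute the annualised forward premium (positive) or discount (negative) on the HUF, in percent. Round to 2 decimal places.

-6.62%

T = 18/12 years.
Period premium: (0.06949 − 0.07715)/0.07715 = -0.0992871.
Per annum: -0.0992871 / (18/12) = -0.066191 = -6.62%.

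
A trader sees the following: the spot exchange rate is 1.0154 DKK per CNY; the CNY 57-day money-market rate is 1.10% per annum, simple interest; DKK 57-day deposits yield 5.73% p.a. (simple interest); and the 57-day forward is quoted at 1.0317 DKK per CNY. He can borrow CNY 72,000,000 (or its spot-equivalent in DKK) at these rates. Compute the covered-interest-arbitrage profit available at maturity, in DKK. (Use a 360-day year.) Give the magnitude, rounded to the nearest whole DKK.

DKK 639,696

T = 57/360 years.
Keep in CNY, deliver into the forward: 72,000,000·1.0017416667·1.0317 = DKK 74,411,775.18.
Swap to DKK now, deposit: 72,000,000·1.0154·1.0090725 = DKK 73,772,079.59.
The quoted forward overvalues CNY, so borrow DKK, buy CNY at spot, deposit the CNY at 1.10%, and sell the proceeds forward at 1.0317.
The gap between the two covered legs is DKK 639,696.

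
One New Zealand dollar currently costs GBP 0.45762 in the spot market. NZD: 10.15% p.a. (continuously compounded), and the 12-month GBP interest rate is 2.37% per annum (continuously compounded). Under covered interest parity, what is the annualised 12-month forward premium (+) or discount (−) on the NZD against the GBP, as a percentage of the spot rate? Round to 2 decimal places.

T = 1 year.
CIP forward (GBP per NZD) = 0.45762 × 1.0239831/1.1068299 = 0.42336690.
(F − S)/S ÷ T = (0.42336690 − 0.45762)/0.45762/1 = -0.074851 → -7.49%.

-7.49%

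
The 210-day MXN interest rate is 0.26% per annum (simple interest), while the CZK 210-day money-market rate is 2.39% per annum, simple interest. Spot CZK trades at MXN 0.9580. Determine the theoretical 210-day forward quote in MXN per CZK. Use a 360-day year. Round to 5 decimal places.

T = 210/360 years.
MXN growth factor: 1 + 0.0026×210/360 = 1.0015167.
CZK growth factor: 1 + 0.0239×210/360 = 1.0139417.
Forward (MXN per CZK) = 0.958 × 1.0015167 / 1.0139417 = 0.9462605.

0.94626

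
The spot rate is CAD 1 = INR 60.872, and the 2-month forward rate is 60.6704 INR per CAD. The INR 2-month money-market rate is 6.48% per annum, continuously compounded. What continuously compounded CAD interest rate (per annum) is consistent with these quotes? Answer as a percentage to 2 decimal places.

8.47%

T = 2/12 years.
CIP gives F = S · g_INR/g_CAD, so g_INR/g_CAD = 60.6704/60.872 = 0.9966881.
The INR side grows by e^(0.0648×2/12) = 1.0108585.
So the CAD growth factor = 1.0142175.
r = ln(1.0142175)/(2/12) = 0.084704 → 8.47%.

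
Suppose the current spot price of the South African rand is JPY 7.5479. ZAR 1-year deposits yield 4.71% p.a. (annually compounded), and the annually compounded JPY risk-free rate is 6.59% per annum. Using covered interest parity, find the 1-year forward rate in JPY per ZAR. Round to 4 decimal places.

7.6834

T = 1 year.
Growth of 1 JPY over T: (1 + 0.0659)^1 = 1.065900.
ZAR accumulates by (1 + 0.0471)^1 = 1.047100.
Forward (JPY per ZAR) = 7.5479 × 1.065900 / 1.047100 = 7.683418.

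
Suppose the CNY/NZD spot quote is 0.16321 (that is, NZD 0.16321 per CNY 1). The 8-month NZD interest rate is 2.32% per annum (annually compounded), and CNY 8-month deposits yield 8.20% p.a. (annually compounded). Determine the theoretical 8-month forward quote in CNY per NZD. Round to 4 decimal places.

T = 8/12 years.
NZD accumulates by (1 + 0.0232)^(8/12) = 1.0154075.
CNY accumulates by (1 + 0.0820)^(8/12) = 1.0539455.
CIP: F = S · (grow NZD)/(grow CNY) = 0.16321 × 1.0154075/1.0539455 = 0.1572422 NZD per CNY.
Invert for CNY per NZD: 1 / 0.1572422 = 6.3596.

6.3596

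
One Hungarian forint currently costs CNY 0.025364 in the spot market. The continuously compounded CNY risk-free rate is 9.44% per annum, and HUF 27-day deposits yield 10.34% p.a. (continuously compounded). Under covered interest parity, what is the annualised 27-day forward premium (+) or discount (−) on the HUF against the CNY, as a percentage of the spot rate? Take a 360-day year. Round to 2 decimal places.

-0.90%

T = 27/360 years.
No-arbitrage forward: 0.025364 × 1.0071051 / 1.0077851 = 0.025346886 CNY/HUF.
(F − S)/S ÷ T = (0.025346886 − 0.025364)/0.025364/(27/360) = -0.008996 → -0.90%.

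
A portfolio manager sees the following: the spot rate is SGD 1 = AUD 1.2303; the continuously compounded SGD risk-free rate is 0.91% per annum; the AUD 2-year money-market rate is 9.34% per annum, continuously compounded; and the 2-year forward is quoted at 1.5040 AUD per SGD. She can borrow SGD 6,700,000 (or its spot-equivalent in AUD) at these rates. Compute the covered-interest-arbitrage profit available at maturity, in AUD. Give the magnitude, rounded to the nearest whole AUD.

AUD 325,866

T = 2 years.
Keep in SGD, deliver into the forward: 6,700,000·1.0183666293·1.5040 = AUD 10,261,876.85.
Swap to AUD now, deposit: 6,700,000·1.2303·1.2053861837 = AUD 9,936,010.37.
The quoted forward overvalues SGD, so borrow AUD, buy SGD at spot, deposit the SGD at 0.91%, and sell the proceeds forward at 1.5040.
Profit = 10,261,876.85 − 9,936,010.37 = AUD 325,866.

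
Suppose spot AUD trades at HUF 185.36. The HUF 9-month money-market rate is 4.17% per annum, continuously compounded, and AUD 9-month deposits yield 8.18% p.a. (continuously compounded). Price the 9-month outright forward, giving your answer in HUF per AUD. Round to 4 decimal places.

T = 9/12 years.
HUF accumulates by e^(0.0417×9/12) = 1.031769201.
AUD accumulates by e^(0.0818×9/12) = 1.063270994.
CIP: F = S · (grow HUF)/(grow AUD) = 185.36 × 1.031769201/1.063270994 = 179.868293 HUF per AUD.

179.8683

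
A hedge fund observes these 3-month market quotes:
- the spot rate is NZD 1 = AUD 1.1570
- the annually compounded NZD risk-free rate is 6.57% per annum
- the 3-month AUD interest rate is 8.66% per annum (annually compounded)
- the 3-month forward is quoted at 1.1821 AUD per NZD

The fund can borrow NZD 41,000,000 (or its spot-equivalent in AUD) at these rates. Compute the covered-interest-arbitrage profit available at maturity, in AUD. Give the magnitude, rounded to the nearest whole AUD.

T = 3/12 years.
Keep in NZD, deliver into the forward: 41,000,000·1.0160351704·1.1821 = AUD 49,243,262.17.
Swap to AUD now, deposit: 41,000,000·1.1570·1.0209804476 = AUD 48,432,249.49.
The quoted forward overvalues NZD, so borrow AUD, buy NZD at spot, deposit the NZD at 6.57%, and sell the proceeds forward at 1.1821.
Profit = 49,243,262.17 − 48,432,249.49 = AUD 811,013.

AUD 811,013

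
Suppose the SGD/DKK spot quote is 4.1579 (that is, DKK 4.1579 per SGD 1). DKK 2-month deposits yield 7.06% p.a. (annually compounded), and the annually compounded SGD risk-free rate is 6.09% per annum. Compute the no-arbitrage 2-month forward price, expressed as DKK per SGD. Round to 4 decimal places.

T = 2/12 years.
Growth of 1 DKK over T: (1 + 0.0706)^(2/12) = 1.0114348.
Growth of 1 SGD over T: (1 + 0.0609)^(2/12) = 1.0099016.
Forward (DKK per SGD) = 4.1579 × 1.0114348 / 1.0099016 = 4.164212.

4.1642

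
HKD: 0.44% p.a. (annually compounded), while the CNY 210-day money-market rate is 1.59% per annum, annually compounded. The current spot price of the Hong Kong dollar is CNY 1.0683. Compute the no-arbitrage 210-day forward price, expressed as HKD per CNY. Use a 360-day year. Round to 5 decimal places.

T = 210/360 years.
CNY accumulates by (1 + 0.0159)^(210/360) = 1.0092445.
Growth of 1 HKD over T: (1 + 0.0044)^(210/360) = 1.0025643.
CIP: F = S · (grow CNY)/(grow HKD) = 1.0683 × 1.0092445/1.0025643 = 1.075418 CNY per HKD.
Quoted the other way: 1/1.075418 = 0.92987 HKD per CNY.

0.92987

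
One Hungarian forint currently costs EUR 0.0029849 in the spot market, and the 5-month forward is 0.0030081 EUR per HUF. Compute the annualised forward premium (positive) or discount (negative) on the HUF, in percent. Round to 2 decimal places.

T = 5/12 years.
(F − S)/S = (0.0030081 − 0.0029849)/0.0029849 = 0.0077725.
Per annum: 0.0077725 / (5/12) = 0.018654 = 1.87%.

+1.87%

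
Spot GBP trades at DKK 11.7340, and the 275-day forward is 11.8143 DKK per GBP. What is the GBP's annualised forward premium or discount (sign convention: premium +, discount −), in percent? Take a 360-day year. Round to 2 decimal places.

T = 275/360 years.
GBP trades forward at +0.68434% vs spot over the period.
×(1/T) gives 0.90% p.a.

+0.90%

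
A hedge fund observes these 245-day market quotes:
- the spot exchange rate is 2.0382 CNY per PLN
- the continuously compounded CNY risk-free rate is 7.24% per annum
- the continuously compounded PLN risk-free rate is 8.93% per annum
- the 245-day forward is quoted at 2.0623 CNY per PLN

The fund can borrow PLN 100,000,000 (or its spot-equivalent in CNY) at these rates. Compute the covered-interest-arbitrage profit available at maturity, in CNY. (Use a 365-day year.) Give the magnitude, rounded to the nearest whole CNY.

T = 245/365 years.
Route A — deposit PLN, sell forward: 100,000,000 × 1.06177400185 × 2.0623 = CNY 218,969,652.40.
Route B — convert at spot, deposit CNY: 100,000,000 × 2.0382 × 1.04979747044 = CNY 213,969,720.43.
The quoted forward overvalues PLN, so borrow CNY, buy PLN at spot, deposit the PLN at 8.93%, and sell the proceeds forward at 2.0623.
Profit = 218,969,652.40 − 213,969,720.43 = CNY 4,999,932.

CNY 4,999,932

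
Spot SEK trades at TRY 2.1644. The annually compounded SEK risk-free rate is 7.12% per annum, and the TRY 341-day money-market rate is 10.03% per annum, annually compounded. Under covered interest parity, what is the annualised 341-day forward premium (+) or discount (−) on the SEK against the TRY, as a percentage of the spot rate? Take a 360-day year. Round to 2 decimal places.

+2.71%

T = 341/360 years.
F = S · g_TRY/g_SEK = 2.1644 × 1.0947633/1.0673186 = 2.2200547.
Annualised premium = (F − S)/S × (1/T) = (2.2200547 − 2.1644)/2.1644 ÷ (341/360) = 2.71%.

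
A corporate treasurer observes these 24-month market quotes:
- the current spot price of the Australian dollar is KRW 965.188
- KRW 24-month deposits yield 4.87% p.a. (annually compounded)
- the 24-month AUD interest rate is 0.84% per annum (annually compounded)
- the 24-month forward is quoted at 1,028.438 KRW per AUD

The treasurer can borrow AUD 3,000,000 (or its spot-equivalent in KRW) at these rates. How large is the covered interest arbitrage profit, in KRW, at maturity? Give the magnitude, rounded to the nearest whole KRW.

T = 2 years.
Route A — deposit AUD, sell forward: 3,000,000 × 1.01687056 × 1028.438 = KRW 3,137,364,974.96.
Route B — convert at spot, deposit KRW: 3,000,000 × 965.188 × 1.09977169 = KRW 3,184,459,313.78.
The quoted forward undervalues AUD, so borrow AUD, convert to KRW at spot, deposit the KRW at 4.87%, and buy AUD forward at 1,028.438 to cover the loan.
The gap between the two covered legs is KRW 47,094,339.

KRW 47,094,339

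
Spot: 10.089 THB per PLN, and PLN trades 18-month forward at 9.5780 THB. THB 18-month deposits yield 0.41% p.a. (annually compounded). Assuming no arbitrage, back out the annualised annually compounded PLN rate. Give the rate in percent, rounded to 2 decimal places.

3.95%

T = 18/12 years.
CIP gives F = S · g_THB/g_PLN, so g_THB/g_PLN = 9.578/10.089 = 0.9493508.
THB growth factor: (1 + 0.0041)^(18/12) = 1.0061563.
Hence g_PLN = 1.0598362.
Annualise: 1.0598362^(12/18) − 1 = 0.039503 = 3.95%.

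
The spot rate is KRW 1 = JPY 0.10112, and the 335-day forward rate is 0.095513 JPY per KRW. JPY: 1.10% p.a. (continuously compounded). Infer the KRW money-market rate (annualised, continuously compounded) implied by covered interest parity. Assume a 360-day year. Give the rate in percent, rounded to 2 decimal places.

T = 335/360 years.
CIP gives F = S · g_JPY/g_KRW, so g_JPY/g_KRW = 0.095513/0.10112 = 0.9445510.
JPY growth factor: e^(0.0110×335/360) = 1.0102887.
So the KRW growth factor = 1.0695968.
Take logs: ln 1.0695968 / (335/360) = 0.072303, so 7.23%.

7.23%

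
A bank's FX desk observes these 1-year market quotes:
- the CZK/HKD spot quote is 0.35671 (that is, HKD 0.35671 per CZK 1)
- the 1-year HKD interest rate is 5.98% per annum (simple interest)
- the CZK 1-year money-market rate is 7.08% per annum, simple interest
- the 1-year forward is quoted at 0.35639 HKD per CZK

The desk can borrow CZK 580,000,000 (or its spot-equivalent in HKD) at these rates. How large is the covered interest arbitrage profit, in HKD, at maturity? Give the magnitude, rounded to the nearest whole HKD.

HKD 2,077,069

T = 1 year.
Invest the CZK and cover forward: 580,000,000 × 1.070800 × 0.35639 = HKD 221,340,998.96.
Convert at spot and invest in HKD: 580,000,000 × 0.35671 × 1.059800 = HKD 219,263,929.64.
The quoted forward overvalues CZK, so borrow HKD, buy CZK at spot, deposit the CZK at 7.08%, and sell the proceeds forward at 0.35639.
Arbitrage profit = |221,340,998.96 − 219,263,929.64| = HKD 2,077,069.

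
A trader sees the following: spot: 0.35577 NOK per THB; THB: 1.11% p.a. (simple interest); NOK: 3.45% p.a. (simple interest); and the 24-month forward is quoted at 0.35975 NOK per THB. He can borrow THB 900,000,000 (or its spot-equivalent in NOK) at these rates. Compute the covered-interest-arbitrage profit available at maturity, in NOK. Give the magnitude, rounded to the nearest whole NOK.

NOK 11,323,512

T = 2 years.
Route A — deposit THB, sell forward: 900,000,000 × 1.022200 × 0.35975 = NOK 330,962,805.00.
Route B — convert at spot, deposit NOK: 900,000,000 × 0.35577 × 1.069000 = NOK 342,286,317.00.
The quoted forward undervalues THB, so borrow THB, convert to NOK at spot, deposit the NOK at 3.45%, and buy THB forward at 0.35975 to cover the loan.
The gap between the two covered legs is NOK 11,323,512.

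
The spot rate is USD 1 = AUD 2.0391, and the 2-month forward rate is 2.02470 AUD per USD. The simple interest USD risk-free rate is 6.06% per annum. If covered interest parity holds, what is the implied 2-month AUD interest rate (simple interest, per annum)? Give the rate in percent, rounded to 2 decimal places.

1.78%

T = 2/12 years.
By CIP, F/S equals the AUD-to-USD growth ratio: 2.0247/2.0391 = 0.9929381.
The USD side grows by 1 + 0.0606×2/12 = 1.010100.
So the AUD growth factor = 1.0029668.
(1.0029668 − 1)/T = 0.017801, i.e. 1.78%.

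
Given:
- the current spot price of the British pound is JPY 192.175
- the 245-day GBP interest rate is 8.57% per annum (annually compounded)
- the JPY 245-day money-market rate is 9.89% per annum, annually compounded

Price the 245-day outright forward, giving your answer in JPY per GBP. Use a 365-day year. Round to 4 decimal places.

193.7402

T = 245/365 years.
Growth of 1 JPY over T: (1 + 0.0989)^(245/365) = 1.065350398.
Growth of 1 GBP over T: (1 + 0.0857)^(245/365) = 1.056743578.
CIP: F = S · (grow JPY)/(grow GBP) = 192.175 × 1.065350398/1.056743578 = 193.740201 JPY per GBP.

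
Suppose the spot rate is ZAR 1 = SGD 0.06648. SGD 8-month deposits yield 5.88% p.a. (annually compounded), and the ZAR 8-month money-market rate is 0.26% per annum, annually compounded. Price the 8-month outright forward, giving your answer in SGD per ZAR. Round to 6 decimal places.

T = 8/12 years.
SGD accumulates by (1 + 0.0588)^(8/12) = 1.0388255.
ZAR accumulates by (1 + 0.0026)^(8/12) = 1.0017326.
CIP: F = S · (grow SGD)/(grow ZAR) = 0.06648 × 1.0388255/1.0017326 = 0.06894167 SGD per ZAR.

0.068942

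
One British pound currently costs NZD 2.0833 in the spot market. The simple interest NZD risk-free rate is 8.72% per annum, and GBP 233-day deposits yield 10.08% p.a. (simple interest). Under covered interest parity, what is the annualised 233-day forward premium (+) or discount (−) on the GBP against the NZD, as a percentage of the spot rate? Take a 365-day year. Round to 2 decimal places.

T = 233/365 years.
No-arbitrage forward: 2.0833 × 1.0556647 / 1.0643463 = 2.0663071 NZD/GBP.
(F − S)/S ÷ T = (2.0663071 − 2.0833)/2.0833/(233/365) = -0.012778 → -1.28%.

-1.28%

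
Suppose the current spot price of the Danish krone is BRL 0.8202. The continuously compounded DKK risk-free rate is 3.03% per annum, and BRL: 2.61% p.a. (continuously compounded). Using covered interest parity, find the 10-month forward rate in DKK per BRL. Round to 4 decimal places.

1.2235

T = 10/12 years.
Growth of 1 BRL over T: e^(0.0261×10/12) = 1.0219883.
Growth of 1 DKK over T: e^(0.0303×10/12) = 1.0255715.
So F = 0.8202 × 1.0219883 / 1.0255715 = 0.8173343 (BRL/DKK).
Invert for DKK per BRL: 1 / 0.8173343 = 1.2235.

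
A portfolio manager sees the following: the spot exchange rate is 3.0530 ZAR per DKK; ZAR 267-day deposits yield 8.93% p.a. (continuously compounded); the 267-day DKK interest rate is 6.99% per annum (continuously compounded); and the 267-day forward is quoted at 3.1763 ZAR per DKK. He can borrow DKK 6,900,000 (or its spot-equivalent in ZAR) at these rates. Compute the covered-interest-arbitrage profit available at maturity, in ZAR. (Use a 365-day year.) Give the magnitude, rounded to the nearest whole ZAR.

T = 267/365 years.
Invest the DKK and cover forward: 6,900,000 × 1.0524621551 × 3.1763 = ZAR 23,066,255.25.
Convert at spot and invest in ZAR: 6,900,000 × 3.0530 × 1.067504372 = ZAR 22,487,726.85.
The quoted forward overvalues DKK, so borrow ZAR, buy DKK at spot, deposit the DKK at 6.99%, and sell the proceeds forward at 3.1763.
Profit = 23,066,255.25 − 22,487,726.85 = ZAR 578,528.

ZAR 578,528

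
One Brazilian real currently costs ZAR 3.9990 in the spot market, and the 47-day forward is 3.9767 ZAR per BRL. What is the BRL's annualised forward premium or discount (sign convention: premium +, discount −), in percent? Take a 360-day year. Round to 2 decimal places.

-4.27%

T = 47/360 years.
BRL trades forward at -0.55764% vs spot over the period.
×(1/T) gives -4.27% p.a.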